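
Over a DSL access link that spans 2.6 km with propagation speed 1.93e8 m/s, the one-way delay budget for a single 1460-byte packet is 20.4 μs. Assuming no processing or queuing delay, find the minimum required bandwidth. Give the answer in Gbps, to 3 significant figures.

L = 11680 bits.
Propagation delay = 2600 / 193000000 = 13.4715 μs.
Transmission budget = 20.4 − 13.4715 = 6.9285 μs.
R ≥ L / t_tx = 11680 bits / 6.9285e-06 s = 1.69 Gbps.

1.69 Gbps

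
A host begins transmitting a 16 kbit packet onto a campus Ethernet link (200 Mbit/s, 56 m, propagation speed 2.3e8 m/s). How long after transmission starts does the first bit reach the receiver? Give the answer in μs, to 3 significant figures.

First bit experiences only propagation delay: d/s = 56/2.3e+08 = 0.243 μs.

0.243 μs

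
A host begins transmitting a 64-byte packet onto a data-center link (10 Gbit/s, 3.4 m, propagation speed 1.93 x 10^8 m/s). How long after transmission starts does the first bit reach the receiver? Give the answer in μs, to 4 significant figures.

First bit experiences only propagation delay: d/s = 3.4/193000000 = 0.01762 μs.

0.01762 μs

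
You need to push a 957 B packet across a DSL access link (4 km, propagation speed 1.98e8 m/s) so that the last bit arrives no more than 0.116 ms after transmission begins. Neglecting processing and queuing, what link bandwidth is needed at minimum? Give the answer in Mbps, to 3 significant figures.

L = 7656 bits.
Propagation delay = 4000 / 198000000 = 0.020202 ms.
Transmission budget = 0.116 − 0.020202 = 0.095798 ms.
R ≥ L / t_tx = 7656 bits / 9.5798e-05 s = 79.9 Mbps.

79.9 Mbps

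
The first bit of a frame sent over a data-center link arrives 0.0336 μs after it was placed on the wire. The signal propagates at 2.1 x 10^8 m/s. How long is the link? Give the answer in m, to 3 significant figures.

7.06 m

d = s × t_prop = 210000000 × 3.36e-08 = 7.06 m.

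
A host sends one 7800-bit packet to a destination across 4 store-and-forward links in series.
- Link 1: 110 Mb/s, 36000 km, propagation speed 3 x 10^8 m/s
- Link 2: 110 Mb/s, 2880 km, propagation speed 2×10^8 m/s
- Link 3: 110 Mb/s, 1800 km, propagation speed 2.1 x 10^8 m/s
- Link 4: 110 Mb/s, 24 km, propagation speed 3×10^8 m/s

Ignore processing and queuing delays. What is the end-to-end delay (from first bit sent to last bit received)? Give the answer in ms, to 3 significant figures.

143 ms

Transmission delay per hop = L/R = 7800/110000000 = 0.0709091 ms; 4 hops → 0.283636 ms.
Propagation delays (d/s per hop): 120, 14.4, 8.57143, 0.08 ms; sum = 143.051 ms.
End-to-end = 143 ms.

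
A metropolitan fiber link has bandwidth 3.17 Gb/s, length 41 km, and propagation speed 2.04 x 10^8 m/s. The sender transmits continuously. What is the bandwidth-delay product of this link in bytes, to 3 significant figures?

79600 bytes

Propagation delay = 41000 / 204000000 = 0.00020098 s.
BDP = R × t_prop = 3170000000 × 0.00020098 = 637108 bits.
In bytes: 637108/8 = 79600 bytes.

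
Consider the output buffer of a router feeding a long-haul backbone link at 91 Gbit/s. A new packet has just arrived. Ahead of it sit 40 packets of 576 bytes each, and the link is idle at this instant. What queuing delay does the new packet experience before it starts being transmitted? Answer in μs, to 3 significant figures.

2.03 μs

Each queued packet: L/R = 4608/91000000000 = 0.0506374 μs.
40 queued → 2.02549 μs.
Queuing delay = 2.03 μs.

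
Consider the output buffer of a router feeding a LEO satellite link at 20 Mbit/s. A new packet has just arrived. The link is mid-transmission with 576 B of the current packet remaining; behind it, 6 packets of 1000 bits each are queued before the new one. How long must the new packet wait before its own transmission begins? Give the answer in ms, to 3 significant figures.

0.530 ms

Each queued packet: L/R = 1000/20000000 = 0.05 ms.
6 queued → 0.3 ms.
Plus remaining 4608 bits of current packet: 0.2304 ms.
Queuing delay = 0.530 ms.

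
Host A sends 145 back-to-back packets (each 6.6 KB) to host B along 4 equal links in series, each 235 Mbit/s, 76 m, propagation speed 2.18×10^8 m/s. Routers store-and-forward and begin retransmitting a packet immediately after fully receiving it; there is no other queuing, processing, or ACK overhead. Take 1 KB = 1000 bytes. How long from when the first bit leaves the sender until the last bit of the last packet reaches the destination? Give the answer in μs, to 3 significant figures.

33300 μs

Per-hop transmission t_tx = L/R = 52800/235000000 = 224.681 μs.
Per-hop propagation t_prop = 76/2.18e+08 = 0.348624 μs.
Pipeline fill: first packet needs 4·t_tx to clear all hops; remaining 144 packets each add one t_tx.
Total = (4+145-1)·t_tx + 4·t_prop = 148·224.681 + 4·0.348624 = 33300 μs.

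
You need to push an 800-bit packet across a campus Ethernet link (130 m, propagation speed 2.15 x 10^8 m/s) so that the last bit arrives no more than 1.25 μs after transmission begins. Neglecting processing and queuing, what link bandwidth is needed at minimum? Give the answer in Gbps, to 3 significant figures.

1.24 Gbps

Propagation delay = 130 / 215000000 = 0.604651 μs.
Transmission budget = 1.25 − 0.604651 = 0.645349 μs.
R ≥ L / t_tx = 800 bits / 6.45349e-07 s = 1.24 Gbps.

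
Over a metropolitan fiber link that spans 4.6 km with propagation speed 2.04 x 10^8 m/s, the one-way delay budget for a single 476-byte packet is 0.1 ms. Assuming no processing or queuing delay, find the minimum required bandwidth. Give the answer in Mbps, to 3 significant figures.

49.2 Mbps

L = 3808 bits.
Propagation delay = 4600 / 204000000 = 0.022549 ms.
Transmission budget = 0.1 − 0.022549 = 0.077451 ms.
R ≥ L / t_tx = 3808 bits / 7.7451e-05 s = 49.2 Mbps.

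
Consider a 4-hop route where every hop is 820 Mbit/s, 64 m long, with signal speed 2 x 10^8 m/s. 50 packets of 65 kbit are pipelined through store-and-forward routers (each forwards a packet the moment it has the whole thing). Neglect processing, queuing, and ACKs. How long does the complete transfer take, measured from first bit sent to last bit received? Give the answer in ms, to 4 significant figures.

Per-hop transmission t_tx = L/R = 65000/820000000 = 0.0792683 ms.
Per-hop propagation t_prop = 64/200000000 = 0.00032 ms.
Pipeline fill: first packet needs 4·t_tx to clear all hops; remaining 49 packets each add one t_tx.
Total = (4+50-1)·t_tx + 4·t_prop = 53·0.0792683 + 4·0.00032 = 4.202 ms.

4.202 ms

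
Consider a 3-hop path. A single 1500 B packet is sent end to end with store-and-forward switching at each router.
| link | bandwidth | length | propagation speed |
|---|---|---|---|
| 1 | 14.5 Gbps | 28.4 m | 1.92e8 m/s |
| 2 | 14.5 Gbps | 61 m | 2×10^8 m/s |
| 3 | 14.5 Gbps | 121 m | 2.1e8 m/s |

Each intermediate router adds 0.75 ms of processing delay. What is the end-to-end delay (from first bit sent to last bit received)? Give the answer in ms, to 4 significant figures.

L = 1500 × 8 = 12000 bits.
Transmission delay per hop = L/R = 12000/14500000000 = 0.000827586 ms; 3 hops → 0.00248276 ms.
Propagation delays (d/s per hop): 0.000147917, 0.000305, 0.00057619 ms; sum = 0.00102911 ms.
Processing at 2 router(s): 2 × 0.75 ms = 1.5 ms.
End-to-end = 1.504 ms.

1.504 ms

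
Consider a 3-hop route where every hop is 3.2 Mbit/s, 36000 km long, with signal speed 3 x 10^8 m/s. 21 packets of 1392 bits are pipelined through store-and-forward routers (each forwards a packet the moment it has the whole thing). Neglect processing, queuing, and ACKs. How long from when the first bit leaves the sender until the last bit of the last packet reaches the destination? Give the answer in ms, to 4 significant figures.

Per-hop transmission t_tx = L/R = 1392/3200000 = 0.435 ms.
Per-hop propagation t_prop = 36000000/300000000 = 120 ms.
Pipeline fill: first packet needs 3·t_tx to clear all hops; remaining 20 packets each add one t_tx.
Total = (3+21-1)·t_tx + 3·t_prop = 23·0.435 + 3·120 = 370.0 ms.

370.0 ms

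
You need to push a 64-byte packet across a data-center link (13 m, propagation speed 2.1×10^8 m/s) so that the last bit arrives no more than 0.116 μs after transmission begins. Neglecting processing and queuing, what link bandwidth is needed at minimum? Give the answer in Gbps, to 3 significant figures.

L = 512 bits.
Propagation delay = 13 / 210000000 = 0.0619048 μs.
Transmission budget = 0.116 − 0.0619048 = 0.0540952 μs.
R ≥ L / t_tx = 512 bits / 5.40952e-08 s = 9.46 Gbps.

9.46 Gbps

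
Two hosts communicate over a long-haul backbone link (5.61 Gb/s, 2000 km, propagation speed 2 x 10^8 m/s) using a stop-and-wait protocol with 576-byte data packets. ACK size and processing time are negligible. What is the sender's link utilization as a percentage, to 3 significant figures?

0.00411 %

t_tx = L/R = 4608/5610000000 = 8.2139e-07 s.
t_prop = 2000000/200000000 = 0.01 s; RTT = 0.02 s.
Cycle = t_tx + RTT = 0.0200008 s.
Utilization = t_tx / cycle = 8.2139e-07/0.0200008 = 0.00411 %.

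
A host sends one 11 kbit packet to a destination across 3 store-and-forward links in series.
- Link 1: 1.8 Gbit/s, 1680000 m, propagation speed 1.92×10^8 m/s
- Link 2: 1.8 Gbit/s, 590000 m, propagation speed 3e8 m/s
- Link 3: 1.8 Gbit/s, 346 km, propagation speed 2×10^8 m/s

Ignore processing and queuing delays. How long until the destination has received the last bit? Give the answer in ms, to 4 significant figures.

12.47 ms

L = 11000 bits.
Transmission delay per hop = L/R = 11000/1800000000 = 0.00611111 ms; 3 hops → 0.0183333 ms.
Propagation delays (d/s per hop): 8.75, 1.96667, 1.73 ms; sum = 12.4467 ms.
End-to-end = 12.47 ms.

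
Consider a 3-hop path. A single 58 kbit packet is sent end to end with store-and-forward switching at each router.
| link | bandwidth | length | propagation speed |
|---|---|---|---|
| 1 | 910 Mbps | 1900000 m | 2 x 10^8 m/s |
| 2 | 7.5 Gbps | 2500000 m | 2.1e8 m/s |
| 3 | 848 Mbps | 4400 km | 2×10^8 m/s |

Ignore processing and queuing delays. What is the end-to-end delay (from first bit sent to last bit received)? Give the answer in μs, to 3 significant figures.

L = 58000 bits.
Transmission delays (L/R per hop): 63.7363, 7.73333, 68.3962 μs; sum = 139.866 μs.
Propagation delays (d/s per hop): 9500, 11904.8, 22000 μs; sum = 43404.8 μs.
End-to-end = 43500 μs.

43500 μs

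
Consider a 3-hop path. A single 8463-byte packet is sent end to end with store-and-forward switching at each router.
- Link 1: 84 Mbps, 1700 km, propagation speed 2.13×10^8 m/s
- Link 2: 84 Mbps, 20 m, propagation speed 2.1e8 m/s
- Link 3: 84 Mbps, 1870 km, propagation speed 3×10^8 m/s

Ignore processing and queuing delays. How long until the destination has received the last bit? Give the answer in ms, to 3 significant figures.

L = 8463 × 8 = 67704 bits.
Transmission delay per hop = L/R = 67704/84000000 = 0.806 ms; 3 hops → 2.418 ms.
Propagation delays (d/s per hop): 7.98122, 9.52381e-05, 6.23333 ms; sum = 14.2146 ms.
End-to-end = 16.6 ms.

16.6 ms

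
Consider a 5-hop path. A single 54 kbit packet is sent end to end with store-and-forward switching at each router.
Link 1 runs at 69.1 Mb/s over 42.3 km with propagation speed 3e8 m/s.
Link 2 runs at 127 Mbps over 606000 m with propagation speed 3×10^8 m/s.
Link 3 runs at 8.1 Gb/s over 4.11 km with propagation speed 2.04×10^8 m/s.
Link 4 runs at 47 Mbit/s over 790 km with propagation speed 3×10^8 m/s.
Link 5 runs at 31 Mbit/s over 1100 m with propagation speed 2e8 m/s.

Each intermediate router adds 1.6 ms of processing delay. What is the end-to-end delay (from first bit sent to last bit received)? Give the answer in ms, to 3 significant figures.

15.3 ms

L = 54000 bits.
Transmission delays (L/R per hop): 0.781476, 0.425197, 0.00666667, 1.14894, 1.74194 ms; sum = 4.10421 ms.
Propagation delays (d/s per hop): 0.141, 2.02, 0.0201471, 2.63333, 0.0055 ms; sum = 4.81998 ms.
Processing at 4 router(s): 4 × 1.6 ms = 6.4 ms.
End-to-end = 15.3 ms.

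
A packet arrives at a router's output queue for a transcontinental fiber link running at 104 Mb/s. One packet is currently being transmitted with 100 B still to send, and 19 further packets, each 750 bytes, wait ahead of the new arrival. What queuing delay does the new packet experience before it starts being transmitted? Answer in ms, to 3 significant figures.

Each queued packet: L/R = 6000/104000000 = 0.0576923 ms.
19 queued → 1.09615 ms.
Plus remaining 800 bits of current packet: 0.00769231 ms.
Queuing delay = 1.10 ms.

1.10 ms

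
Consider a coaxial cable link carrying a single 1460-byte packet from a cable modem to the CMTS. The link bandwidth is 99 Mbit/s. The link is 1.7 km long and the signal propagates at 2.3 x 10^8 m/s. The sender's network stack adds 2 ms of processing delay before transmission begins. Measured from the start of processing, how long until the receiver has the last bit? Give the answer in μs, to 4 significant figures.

L = 1460 × 8 = 11680 bits.
Transmission delay = L/R = 11680 / 99000000 = 117.98 μs.
Propagation delay = d/s = 1700 m / 2.3e+08 m/s = 7.3913 μs.
Plus processing delay 2 ms = 2000 μs.
Total = 2125 μs.

2125 μs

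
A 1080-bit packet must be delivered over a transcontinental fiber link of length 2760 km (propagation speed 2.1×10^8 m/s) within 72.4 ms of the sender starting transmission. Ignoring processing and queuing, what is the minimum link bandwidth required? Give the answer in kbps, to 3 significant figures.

Propagation delay = 2760000 / 210000000 = 13.1429 ms.
Transmission budget = 72.4 − 13.1429 = 59.2571 ms.
R ≥ L / t_tx = 1080 bits / 0.0592571 s = 18.2 kbps.

18.2 kbps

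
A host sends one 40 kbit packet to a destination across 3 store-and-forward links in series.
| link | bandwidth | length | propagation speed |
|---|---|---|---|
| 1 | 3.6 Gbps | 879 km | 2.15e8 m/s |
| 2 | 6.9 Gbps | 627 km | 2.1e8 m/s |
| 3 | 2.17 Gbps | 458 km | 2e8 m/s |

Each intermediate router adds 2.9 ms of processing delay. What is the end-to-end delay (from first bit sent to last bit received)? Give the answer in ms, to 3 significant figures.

15.2 ms

L = 40000 bits.
Transmission delays (L/R per hop): 0.0111111, 0.0057971, 0.0184332 ms; sum = 0.0353414 ms.
Propagation delays (d/s per hop): 4.08837, 2.98571, 2.29 ms; sum = 9.36409 ms.
Processing at 2 router(s): 2 × 2.9 ms = 5.8 ms.
End-to-end = 15.2 ms.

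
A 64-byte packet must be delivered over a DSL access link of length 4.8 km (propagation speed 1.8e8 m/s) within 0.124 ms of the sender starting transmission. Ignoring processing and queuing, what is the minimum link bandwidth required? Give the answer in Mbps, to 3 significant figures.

L = 512 bits.
Propagation delay = 4800 / 180000000 = 0.0266667 ms.
Transmission budget = 0.124 − 0.0266667 = 0.0973333 ms.
R ≥ L / t_tx = 512 bits / 9.73333e-05 s = 5.26 Mbps.

5.26 Mbps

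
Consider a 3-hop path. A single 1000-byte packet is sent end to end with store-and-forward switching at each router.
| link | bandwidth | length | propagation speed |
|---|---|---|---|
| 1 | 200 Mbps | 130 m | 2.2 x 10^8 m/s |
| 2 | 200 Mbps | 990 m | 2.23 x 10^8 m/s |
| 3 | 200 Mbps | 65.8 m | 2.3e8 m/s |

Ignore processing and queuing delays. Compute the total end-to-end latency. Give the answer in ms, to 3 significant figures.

0.125 ms

L = 1000 × 8 = 8000 bits.
Transmission delay per hop = L/R = 8000/200000000 = 0.04 ms; 3 hops → 0.12 ms.
Propagation delays (d/s per hop): 0.000590909, 0.00443946, 0.000286087 ms; sum = 0.00531646 ms.
End-to-end = 0.125 ms.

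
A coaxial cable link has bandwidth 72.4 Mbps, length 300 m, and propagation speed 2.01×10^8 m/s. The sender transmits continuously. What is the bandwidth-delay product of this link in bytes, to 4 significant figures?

13.51 bytes

Propagation delay = 300 / 2.01e+08 = 1.49254e-06 s.
BDP = R × t_prop = 72400000 × 1.49254e-06 = 108.06 bits.
In bytes: 108.06/8 = 13.51 bytes.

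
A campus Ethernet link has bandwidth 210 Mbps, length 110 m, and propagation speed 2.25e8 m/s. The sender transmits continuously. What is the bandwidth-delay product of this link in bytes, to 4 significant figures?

Propagation delay = 110 / 225000000 = 4.88889e-07 s.
BDP = R × t_prop = 210000000 × 4.88889e-07 = 102.667 bits.
In bytes: 102.667/8 = 12.83 bytes.

12.83 bytes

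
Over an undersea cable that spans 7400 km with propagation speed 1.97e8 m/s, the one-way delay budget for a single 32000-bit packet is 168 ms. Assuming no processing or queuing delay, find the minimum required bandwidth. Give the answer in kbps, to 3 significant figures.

Propagation delay = 7400000 / 197000000 = 37.5635 ms.
Transmission budget = 168 − 37.5635 = 130.437 ms.
R ≥ L / t_tx = 32000 bits / 0.130437 s = 245 kbps.

245 kbps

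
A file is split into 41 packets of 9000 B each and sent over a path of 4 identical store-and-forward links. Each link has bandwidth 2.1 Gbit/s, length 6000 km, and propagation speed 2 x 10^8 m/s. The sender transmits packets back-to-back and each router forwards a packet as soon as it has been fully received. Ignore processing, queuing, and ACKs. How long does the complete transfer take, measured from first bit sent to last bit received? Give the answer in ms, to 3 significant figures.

122 ms

Per-hop transmission t_tx = L/R = 72000/2100000000 = 0.0342857 ms.
Per-hop propagation t_prop = 6000000/200000000 = 30 ms.
Pipeline fill: first packet needs 4·t_tx to clear all hops; remaining 40 packets each add one t_tx.
Total = (4+41-1)·t_tx + 4·t_prop = 44·0.0342857 + 4·30 = 122 ms.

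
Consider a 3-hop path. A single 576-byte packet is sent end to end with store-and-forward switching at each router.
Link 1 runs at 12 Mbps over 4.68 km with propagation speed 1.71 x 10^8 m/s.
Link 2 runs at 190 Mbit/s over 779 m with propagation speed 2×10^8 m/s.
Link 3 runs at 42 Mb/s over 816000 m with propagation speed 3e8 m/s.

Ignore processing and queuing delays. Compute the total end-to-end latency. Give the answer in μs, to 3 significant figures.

3270 μs

L = 576 × 8 = 4608 bits.
Transmission delays (L/R per hop): 384, 24.2526, 109.714 μs; sum = 517.967 μs.
Propagation delays (d/s per hop): 27.3684, 3.895, 2720 μs; sum = 2751.26 μs.
End-to-end = 3270 μs.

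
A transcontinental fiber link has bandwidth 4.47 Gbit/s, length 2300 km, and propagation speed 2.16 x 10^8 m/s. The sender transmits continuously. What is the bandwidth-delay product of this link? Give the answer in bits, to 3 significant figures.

47600000 bits

Propagation delay = 2300000 / 216000000 = 0.0106481 s.
BDP = R × t_prop = 4470000000 × 0.0106481 = 47597200 bits.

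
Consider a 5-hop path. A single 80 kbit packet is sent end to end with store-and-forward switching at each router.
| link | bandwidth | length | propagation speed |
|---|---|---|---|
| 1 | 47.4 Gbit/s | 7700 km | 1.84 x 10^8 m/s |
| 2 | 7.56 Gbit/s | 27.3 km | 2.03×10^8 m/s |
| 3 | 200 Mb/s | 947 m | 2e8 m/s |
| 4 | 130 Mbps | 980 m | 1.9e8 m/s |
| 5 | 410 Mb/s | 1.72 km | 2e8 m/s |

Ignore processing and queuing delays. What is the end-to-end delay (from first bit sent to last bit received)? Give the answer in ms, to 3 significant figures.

L = 80000 bits.
Transmission delays (L/R per hop): 0.00168776, 0.010582, 0.4, 0.615385, 0.195122 ms; sum = 1.22278 ms.
Propagation delays (d/s per hop): 41.8478, 0.134483, 0.004735, 0.00515789, 0.0086 ms; sum = 42.0008 ms.
End-to-end = 43.2 ms.

43.2 ms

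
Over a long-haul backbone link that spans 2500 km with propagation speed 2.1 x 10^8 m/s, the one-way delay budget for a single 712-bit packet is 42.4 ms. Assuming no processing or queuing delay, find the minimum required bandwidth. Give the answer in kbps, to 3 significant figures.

Propagation delay = 2500000 / 210000000 = 11.9048 ms.
Transmission budget = 42.4 − 11.9048 = 30.4952 ms.
R ≥ L / t_tx = 712 bits / 0.0304952 s = 23.3 kbps.

23.3 kbps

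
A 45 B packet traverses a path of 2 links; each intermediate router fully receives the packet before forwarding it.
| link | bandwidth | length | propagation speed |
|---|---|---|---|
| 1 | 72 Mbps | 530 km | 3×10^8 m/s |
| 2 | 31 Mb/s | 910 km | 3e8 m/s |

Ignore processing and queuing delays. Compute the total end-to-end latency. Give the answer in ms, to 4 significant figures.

L = 45 × 8 = 360 bits.
Transmission delays (L/R per hop): 0.005, 0.0116129 ms; sum = 0.0166129 ms.
Propagation delays (d/s per hop): 1.76667, 3.03333 ms; sum = 4.8 ms.
End-to-end = 4.817 ms.

4.817 ms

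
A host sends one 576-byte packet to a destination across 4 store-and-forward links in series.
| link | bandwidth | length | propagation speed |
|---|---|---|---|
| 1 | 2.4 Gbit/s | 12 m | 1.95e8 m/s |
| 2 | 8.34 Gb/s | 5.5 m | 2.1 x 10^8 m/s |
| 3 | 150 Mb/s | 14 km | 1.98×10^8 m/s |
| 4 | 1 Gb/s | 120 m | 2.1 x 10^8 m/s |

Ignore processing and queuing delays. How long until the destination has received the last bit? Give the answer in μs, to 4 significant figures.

109.2 μs

L = 576 × 8 = 4608 bits.
Transmission delays (L/R per hop): 1.92, 0.552518, 30.72, 4.608 μs; sum = 37.8005 μs.
Propagation delays (d/s per hop): 0.0615385, 0.0261905, 70.7071, 0.571429 μs; sum = 71.3662 μs.
End-to-end = 109.2 μs.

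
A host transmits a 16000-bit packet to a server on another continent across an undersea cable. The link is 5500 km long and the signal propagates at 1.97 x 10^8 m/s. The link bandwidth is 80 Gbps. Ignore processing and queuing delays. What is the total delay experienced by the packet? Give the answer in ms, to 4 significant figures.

27.92 ms

Transmission delay = L/R = 16000 / 80000000000 = 0.0002 ms.
Propagation delay = d/s = 5500000 m / 197000000 m/s = 27.9188 ms.
Total = 27.92 ms.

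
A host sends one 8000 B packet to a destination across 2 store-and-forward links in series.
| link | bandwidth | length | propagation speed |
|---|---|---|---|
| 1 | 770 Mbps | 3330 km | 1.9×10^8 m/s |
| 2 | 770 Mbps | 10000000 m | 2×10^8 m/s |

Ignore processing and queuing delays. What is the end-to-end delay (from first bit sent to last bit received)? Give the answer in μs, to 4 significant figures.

L = 8000 × 8 = 64000 bits.
Transmission delay per hop = L/R = 64000/770000000 = 83.1169 μs; 2 hops → 166.234 μs.
Propagation delays (d/s per hop): 17526.3, 50000 μs; sum = 67526.3 μs.
End-to-end = 67690 μs.

67690 μs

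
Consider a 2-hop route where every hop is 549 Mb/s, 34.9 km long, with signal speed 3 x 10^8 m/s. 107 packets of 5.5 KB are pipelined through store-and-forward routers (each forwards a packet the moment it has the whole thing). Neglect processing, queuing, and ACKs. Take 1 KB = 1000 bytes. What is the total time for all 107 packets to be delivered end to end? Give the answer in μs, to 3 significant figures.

Per-hop transmission t_tx = L/R = 44000/549000000 = 80.1457 μs.
Per-hop propagation t_prop = 34900/300000000 = 116.333 μs.
Pipeline fill: first packet needs 2·t_tx to clear all hops; remaining 106 packets each add one t_tx.
Total = (2+107-1)·t_tx + 2·t_prop = 108·80.1457 + 2·116.333 = 8890 μs.

8890 μs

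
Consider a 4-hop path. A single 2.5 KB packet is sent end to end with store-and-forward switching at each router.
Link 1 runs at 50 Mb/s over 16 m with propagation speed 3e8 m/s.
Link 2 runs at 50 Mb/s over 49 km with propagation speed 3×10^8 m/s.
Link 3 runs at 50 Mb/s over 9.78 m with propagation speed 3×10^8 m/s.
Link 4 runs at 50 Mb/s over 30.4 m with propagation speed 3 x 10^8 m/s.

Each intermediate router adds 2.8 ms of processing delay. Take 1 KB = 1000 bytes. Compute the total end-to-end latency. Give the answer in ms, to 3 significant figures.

10.2 ms

L = 20000 bits.
Transmission delay per hop = L/R = 20000/50000000 = 0.4 ms; 4 hops → 1.6 ms.
Propagation delays (d/s per hop): 5.33333e-05, 0.163333, 3.26e-05, 0.000101333 ms; sum = 0.163521 ms.
Processing at 3 router(s): 3 × 2.8 ms = 8.4 ms.
End-to-end = 10.2 ms.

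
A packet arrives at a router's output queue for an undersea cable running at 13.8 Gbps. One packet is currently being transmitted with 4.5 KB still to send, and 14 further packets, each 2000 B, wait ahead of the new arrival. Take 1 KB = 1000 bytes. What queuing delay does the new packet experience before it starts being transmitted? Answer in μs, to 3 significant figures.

Each queued packet: L/R = 16000/13800000000 = 1.15942 μs.
14 queued → 16.2319 μs.
Plus remaining 36000 bits of current packet: 2.6087 μs.
Queuing delay = 18.8 μs.

18.8 μs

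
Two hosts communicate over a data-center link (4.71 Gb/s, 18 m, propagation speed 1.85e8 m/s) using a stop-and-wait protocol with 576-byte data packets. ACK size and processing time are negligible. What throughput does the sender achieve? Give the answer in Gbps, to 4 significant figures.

t_tx = L/R = 4608/4710000000 = 9.78344e-07 s.
t_prop = 18/185000000 = 9.72973e-08 s; RTT = 1.94595e-07 s.
Cycle = t_tx + RTT = 1.17294e-06 s.
Throughput = L / cycle = 4608 / 1.17294e-06 = 3.929 Gbps.

3.929 Gbps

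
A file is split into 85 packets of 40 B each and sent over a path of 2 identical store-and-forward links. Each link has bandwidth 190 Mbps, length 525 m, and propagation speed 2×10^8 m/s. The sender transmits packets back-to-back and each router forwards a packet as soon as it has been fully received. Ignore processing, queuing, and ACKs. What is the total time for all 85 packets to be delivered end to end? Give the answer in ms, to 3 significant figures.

0.150 ms

Per-hop transmission t_tx = L/R = 320/190000000 = 0.00168421 ms.
Per-hop propagation t_prop = 525/200000000 = 0.002625 ms.
Pipeline fill: first packet needs 2·t_tx to clear all hops; remaining 84 packets each add one t_tx.
Total = (2+85-1)·t_tx + 2·t_prop = 86·0.00168421 + 2·0.002625 = 0.150 ms.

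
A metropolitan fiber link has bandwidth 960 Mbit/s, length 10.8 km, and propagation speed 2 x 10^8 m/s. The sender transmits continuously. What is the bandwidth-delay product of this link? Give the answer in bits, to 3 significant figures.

Propagation delay = 10800 / 200000000 = 5.4e-05 s.
BDP = R × t_prop = 960000000 × 5.4e-05 = 51840 bits.

51800 bits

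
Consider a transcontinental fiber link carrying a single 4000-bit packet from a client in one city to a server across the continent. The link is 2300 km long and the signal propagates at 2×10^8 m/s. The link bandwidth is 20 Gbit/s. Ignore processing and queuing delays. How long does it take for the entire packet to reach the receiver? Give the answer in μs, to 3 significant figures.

11500 μs

Transmission delay = L/R = 4000 / 20000000000 = 0.2 μs.
Propagation delay = d/s = 2300000 m / 200000000 m/s = 11500 μs.
Total = 11500 μs.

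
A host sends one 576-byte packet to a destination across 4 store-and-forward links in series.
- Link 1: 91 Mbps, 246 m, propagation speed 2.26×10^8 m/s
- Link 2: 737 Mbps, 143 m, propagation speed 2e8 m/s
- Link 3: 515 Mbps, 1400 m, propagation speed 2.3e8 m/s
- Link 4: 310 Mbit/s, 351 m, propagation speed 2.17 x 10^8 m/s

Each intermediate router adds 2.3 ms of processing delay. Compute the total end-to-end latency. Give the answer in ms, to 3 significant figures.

6.99 ms

L = 576 × 8 = 4608 bits.
Transmission delays (L/R per hop): 0.0506374, 0.00625237, 0.00894757, 0.0148645 ms; sum = 0.0807018 ms.
Propagation delays (d/s per hop): 0.0010885, 0.000715, 0.00608696, 0.00161751 ms; sum = 0.00950796 ms.
Processing at 3 router(s): 3 × 2.3 ms = 6.9 ms.
End-to-end = 6.99 ms.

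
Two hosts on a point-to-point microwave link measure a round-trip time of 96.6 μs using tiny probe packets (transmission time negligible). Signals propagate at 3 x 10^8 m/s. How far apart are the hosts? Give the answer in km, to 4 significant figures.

One-way propagation = RTT/2 = 48.3 μs.
d = s × t = 300000000 × 4.83e-05 = 14.49 km.

14.49 km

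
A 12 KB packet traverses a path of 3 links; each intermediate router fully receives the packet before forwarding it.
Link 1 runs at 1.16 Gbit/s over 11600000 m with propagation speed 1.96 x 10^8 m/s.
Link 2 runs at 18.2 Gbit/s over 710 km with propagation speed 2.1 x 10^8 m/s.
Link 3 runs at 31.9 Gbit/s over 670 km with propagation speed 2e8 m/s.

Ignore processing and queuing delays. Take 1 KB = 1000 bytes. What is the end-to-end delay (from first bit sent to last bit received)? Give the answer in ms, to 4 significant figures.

66.01 ms

L = 96000 bits.
Transmission delays (L/R per hop): 0.0827586, 0.00527473, 0.0030094 ms; sum = 0.0910428 ms.
Propagation delays (d/s per hop): 59.1837, 3.38095, 3.35 ms; sum = 65.9146 ms.
End-to-end = 66.01 ms.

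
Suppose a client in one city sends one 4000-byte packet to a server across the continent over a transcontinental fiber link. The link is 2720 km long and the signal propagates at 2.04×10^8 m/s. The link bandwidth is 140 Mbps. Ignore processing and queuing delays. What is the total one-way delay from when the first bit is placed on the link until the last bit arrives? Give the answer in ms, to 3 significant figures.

13.6 ms

L = 4000 × 8 = 32000 bits.
Transmission delay = L/R = 32000 / 140000000 = 0.228571 ms.
Propagation delay = d/s = 2720000 m / 204000000 m/s = 13.3333 ms.
Total = 13.6 ms.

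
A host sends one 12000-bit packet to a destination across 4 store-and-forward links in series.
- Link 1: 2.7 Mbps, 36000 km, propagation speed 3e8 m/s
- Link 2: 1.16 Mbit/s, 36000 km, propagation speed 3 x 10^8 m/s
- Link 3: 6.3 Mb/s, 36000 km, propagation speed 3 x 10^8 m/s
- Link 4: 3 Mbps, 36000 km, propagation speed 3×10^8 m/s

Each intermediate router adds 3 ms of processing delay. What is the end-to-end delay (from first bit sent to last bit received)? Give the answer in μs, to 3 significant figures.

Transmission delays (L/R per hop): 4444.44, 10344.8, 1904.76, 4000 μs; sum = 20694 μs.
Propagation delays (d/s per hop): 120000, 120000, 120000, 120000 μs; sum = 480000 μs.
Processing at 3 router(s): 3 × 3 ms = 9000 μs.
End-to-end = 510000 μs.

510000 μs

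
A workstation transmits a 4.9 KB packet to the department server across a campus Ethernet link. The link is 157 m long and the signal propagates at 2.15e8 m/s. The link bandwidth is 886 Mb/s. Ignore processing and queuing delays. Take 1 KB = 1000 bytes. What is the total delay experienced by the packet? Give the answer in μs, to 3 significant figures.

45.0 μs

L = 39200 bits.
Transmission delay = L/R = 39200 / 886000000 = 44.2438 μs.
Propagation delay = d/s = 157 m / 215000000 m/s = 0.730233 μs.
Total = 45.0 μs.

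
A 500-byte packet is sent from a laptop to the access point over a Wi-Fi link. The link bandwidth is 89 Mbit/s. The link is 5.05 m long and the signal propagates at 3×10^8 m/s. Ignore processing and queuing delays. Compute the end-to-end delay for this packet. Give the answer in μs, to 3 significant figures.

L = 500 × 8 = 4000 bits.
Transmission delay = L/R = 4000 / 89000000 = 44.9438 μs.
Propagation delay = d/s = 5.05 m / 300000000 m/s = 0.0168333 μs.
Total = 45.0 μs.

45.0 μs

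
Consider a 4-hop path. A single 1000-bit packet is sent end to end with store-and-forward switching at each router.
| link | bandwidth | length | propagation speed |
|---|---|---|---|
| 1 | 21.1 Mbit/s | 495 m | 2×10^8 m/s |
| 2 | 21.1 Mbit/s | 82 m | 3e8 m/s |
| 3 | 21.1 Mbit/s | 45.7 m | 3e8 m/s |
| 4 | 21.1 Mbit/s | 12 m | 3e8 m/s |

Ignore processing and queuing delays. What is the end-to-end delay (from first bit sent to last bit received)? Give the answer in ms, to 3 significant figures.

Transmission delay per hop = L/R = 1000/21100000 = 0.0473934 ms; 4 hops → 0.189573 ms.
Propagation delays (d/s per hop): 0.002475, 0.000273333, 0.000152333, 4e-05 ms; sum = 0.00294067 ms.
End-to-end = 0.193 ms.

0.193 ms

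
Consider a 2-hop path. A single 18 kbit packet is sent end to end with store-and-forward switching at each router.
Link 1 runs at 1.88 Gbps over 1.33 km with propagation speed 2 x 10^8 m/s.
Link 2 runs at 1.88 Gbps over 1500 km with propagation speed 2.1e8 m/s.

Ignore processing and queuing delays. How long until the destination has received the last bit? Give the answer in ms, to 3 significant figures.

L = 18000 bits.
Transmission delay per hop = L/R = 18000/1880000000 = 0.00957447 ms; 2 hops → 0.0191489 ms.
Propagation delays (d/s per hop): 0.00665, 7.14286 ms; sum = 7.14951 ms.
End-to-end = 7.17 ms.

7.17 ms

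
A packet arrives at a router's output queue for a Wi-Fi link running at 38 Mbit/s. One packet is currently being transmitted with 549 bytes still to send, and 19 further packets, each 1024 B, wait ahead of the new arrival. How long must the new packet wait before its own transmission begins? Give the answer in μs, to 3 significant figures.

4210 μs

Each queued packet: L/R = 8192/38000000 = 215.579 μs.
19 queued → 4096 μs.
Plus remaining 4392 bits of current packet: 115.579 μs.
Queuing delay = 4210 μs.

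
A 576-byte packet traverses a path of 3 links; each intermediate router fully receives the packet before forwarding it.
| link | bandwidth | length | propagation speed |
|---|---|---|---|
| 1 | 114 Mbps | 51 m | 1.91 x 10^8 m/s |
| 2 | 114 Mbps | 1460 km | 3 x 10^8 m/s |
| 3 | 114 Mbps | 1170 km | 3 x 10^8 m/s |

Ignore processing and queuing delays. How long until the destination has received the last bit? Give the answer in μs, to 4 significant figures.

8888 μs

L = 576 × 8 = 4608 bits.
Transmission delay per hop = L/R = 4608/114000000 = 40.4211 μs; 3 hops → 121.263 μs.
Propagation delays (d/s per hop): 0.267016, 4866.67, 3900 μs; sum = 8766.93 μs.
End-to-end = 8888 μs.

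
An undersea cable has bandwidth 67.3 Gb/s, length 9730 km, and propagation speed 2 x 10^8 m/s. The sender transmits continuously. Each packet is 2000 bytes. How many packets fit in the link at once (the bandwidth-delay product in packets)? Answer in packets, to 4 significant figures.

204600 packets

Propagation delay = 9730000 / 200000000 = 0.04865 s.
BDP = R × t_prop = 67300000000 × 0.04865 = 3274150000 bits.
In packets of 16000 bits: 204600 packets.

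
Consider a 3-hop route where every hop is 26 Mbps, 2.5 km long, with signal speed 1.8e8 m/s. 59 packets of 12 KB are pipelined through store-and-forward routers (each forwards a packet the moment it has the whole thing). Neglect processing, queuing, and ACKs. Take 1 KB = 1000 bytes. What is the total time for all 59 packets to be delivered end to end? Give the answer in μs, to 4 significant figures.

225300 μs

Per-hop transmission t_tx = L/R = 96000/26000000 = 3692.31 μs.
Per-hop propagation t_prop = 2500/180000000 = 13.8889 μs.
Pipeline fill: first packet needs 3·t_tx to clear all hops; remaining 58 packets each add one t_tx.
Total = (3+59-1)·t_tx + 3·t_prop = 61·3692.31 + 3·13.8889 = 225300 μs.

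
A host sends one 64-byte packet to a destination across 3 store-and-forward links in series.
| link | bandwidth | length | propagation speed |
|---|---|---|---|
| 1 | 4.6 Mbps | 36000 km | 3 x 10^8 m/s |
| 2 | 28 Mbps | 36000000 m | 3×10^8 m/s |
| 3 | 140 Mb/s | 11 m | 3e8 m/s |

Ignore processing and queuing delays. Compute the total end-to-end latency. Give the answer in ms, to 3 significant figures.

L = 64 × 8 = 512 bits.
Transmission delays (L/R per hop): 0.111304, 0.0182857, 0.00365714 ms; sum = 0.133247 ms.
Propagation delays (d/s per hop): 120, 120, 3.66667e-05 ms; sum = 240 ms.
End-to-end = 240 ms.

240 ms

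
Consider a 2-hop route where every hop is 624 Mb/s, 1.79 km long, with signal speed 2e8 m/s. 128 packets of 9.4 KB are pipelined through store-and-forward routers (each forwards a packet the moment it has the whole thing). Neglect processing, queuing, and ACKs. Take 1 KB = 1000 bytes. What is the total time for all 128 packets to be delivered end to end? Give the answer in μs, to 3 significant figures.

15600 μs

Per-hop transmission t_tx = L/R = 75200/624000000 = 120.513 μs.
Per-hop propagation t_prop = 1790/200000000 = 8.95 μs.
Pipeline fill: first packet needs 2·t_tx to clear all hops; remaining 127 packets each add one t_tx.
Total = (2+128-1)·t_tx + 2·t_prop = 129·120.513 + 2·8.95 = 15600 μs.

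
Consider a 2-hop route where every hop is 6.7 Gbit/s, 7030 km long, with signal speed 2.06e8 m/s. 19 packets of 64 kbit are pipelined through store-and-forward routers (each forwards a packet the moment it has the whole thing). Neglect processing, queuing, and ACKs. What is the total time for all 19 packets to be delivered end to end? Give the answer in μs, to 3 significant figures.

68400 μs

Per-hop transmission t_tx = L/R = 64000/6700000000 = 9.55224 μs.
Per-hop propagation t_prop = 7030000/206000000 = 34126.2 μs.
Pipeline fill: first packet needs 2·t_tx to clear all hops; remaining 18 packets each add one t_tx.
Total = (2+19-1)·t_tx + 2·t_prop = 20·9.55224 + 2·34126.2 = 68400 μs.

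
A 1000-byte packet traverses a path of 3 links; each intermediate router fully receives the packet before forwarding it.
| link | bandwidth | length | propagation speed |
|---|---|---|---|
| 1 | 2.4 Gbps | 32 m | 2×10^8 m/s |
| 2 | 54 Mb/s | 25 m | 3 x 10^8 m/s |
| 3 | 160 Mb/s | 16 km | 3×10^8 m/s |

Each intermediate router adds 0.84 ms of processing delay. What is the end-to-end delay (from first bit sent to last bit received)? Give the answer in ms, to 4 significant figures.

1.935 ms

L = 1000 × 8 = 8000 bits.
Transmission delays (L/R per hop): 0.00333333, 0.148148, 0.05 ms; sum = 0.201481 ms.
Propagation delays (d/s per hop): 0.00016, 8.33333e-05, 0.0533333 ms; sum = 0.0535767 ms.
Processing at 2 router(s): 2 × 0.84 ms = 1.68 ms.
End-to-end = 1.935 ms.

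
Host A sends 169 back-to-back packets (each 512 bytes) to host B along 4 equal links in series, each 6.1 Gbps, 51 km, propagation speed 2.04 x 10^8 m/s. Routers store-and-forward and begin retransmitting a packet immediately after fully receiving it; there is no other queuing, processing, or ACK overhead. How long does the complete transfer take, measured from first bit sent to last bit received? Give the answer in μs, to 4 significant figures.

Per-hop transmission t_tx = L/R = 4096/6100000000 = 0.671475 μs.
Per-hop propagation t_prop = 51000/204000000 = 250 μs.
Pipeline fill: first packet needs 4·t_tx to clear all hops; remaining 168 packets each add one t_tx.
Total = (4+169-1)·t_tx + 4·t_prop = 172·0.671475 + 4·250 = 1115 μs.

1115 μs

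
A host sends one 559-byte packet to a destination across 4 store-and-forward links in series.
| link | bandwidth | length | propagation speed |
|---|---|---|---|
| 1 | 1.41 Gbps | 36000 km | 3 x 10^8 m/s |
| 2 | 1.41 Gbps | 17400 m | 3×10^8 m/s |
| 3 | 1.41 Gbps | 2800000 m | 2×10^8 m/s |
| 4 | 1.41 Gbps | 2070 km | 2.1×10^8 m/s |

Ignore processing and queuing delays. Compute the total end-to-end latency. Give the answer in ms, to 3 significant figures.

L = 559 × 8 = 4472 bits.
Transmission delay per hop = L/R = 4472/1410000000 = 0.00317163 ms; 4 hops → 0.0126865 ms.
Propagation delays (d/s per hop): 120, 0.058, 14, 9.85714 ms; sum = 143.915 ms.
End-to-end = 144 ms.

144 ms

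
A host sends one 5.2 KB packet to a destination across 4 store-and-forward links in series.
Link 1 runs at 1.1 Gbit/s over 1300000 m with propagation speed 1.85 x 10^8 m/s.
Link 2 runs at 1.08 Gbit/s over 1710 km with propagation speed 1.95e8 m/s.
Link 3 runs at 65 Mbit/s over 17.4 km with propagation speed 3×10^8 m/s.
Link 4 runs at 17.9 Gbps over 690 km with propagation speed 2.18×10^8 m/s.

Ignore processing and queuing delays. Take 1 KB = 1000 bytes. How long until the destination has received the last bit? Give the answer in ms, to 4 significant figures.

L = 41600 bits.
Transmission delays (L/R per hop): 0.0378182, 0.0385185, 0.64, 0.00232402 ms; sum = 0.718661 ms.
Propagation delays (d/s per hop): 7.02703, 8.76923, 0.058, 3.16514 ms; sum = 19.0194 ms.
End-to-end = 19.74 ms.

19.74 ms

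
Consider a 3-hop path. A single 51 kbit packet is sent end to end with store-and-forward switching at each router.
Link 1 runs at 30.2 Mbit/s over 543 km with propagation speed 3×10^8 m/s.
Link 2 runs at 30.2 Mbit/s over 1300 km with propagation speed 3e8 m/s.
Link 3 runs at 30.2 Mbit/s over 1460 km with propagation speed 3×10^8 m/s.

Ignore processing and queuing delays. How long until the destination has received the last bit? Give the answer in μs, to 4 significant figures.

L = 51000 bits.
Transmission delay per hop = L/R = 51000/30200000 = 1688.74 μs; 3 hops → 5066.23 μs.
Propagation delays (d/s per hop): 1810, 4333.33, 4866.67 μs; sum = 11010 μs.
End-to-end = 16080 μs.

16080 μs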